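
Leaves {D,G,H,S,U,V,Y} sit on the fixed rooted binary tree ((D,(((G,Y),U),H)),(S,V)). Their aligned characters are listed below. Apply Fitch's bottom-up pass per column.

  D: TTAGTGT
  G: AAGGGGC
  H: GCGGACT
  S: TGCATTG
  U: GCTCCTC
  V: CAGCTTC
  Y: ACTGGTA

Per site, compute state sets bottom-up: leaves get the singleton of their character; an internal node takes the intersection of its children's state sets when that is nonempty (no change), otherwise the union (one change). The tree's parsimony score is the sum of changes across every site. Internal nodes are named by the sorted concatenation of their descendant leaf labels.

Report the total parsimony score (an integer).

GY@0: {A} ∩ {A} = {A} (intersection, +0)
GUY@0: {A} ∪ {G} = {A,G} (union, +1)
GHUY@0: {A,G} ∩ {G} = {G} (intersection, +0)
DGHUY@0: {T} ∪ {G} = {G,T} (union, +1)
SV@0: {T} ∪ {C} = {C,T} (union, +1)
DGHSUVY@0: {G,T} ∩ {C,T} = {T} (intersection, +0)
GY@1: {A} ∪ {C} = {A,C} (union, +1)
GUY@1: {A,C} ∩ {C} = {C} (intersection, +0)
GHUY@1: {C} ∩ {C} = {C} (intersection, +0)
DGHUY@1: {T} ∪ {C} = {C,T} (union, +1)
SV@1: {G} ∪ {A} = {A,G} (union, +1)
DGHSUVY@1: {C,T} ∪ {A,G} = {A,C,G,T} (union, +1)
GY@2: {G} ∪ {T} = {G,T} (union, +1)
GUY@2: {G,T} ∩ {T} = {T} (intersection, +0)
GHUY@2: {T} ∪ {G} = {G,T} (union, +1)
DGHUY@2: {A} ∪ {G,T} = {A,G,T} (union, +1)
SV@2: {C} ∪ {G} = {C,G} (union, +1)
DGHSUVY@2: {A,G,T} ∩ {C,G} = {G} (intersection, +0)
GY@3: {G} ∩ {G} = {G} (intersection, +0)
GUY@3: {G} ∪ {C} = {C,G} (union, +1)
GHUY@3: {C,G} ∩ {G} = {G} (intersection, +0)
DGHUY@3: {G} ∩ {G} = {G} (intersection, +0)
SV@3: {A} ∪ {C} = {A,C} (union, +1)
DGHSUVY@3: {G} ∪ {A,C} = {A,C,G} (union, +1)
GY@4: {G} ∩ {G} = {G} (intersection, +0)
GUY@4: {G} ∪ {C} = {C,G} (union, +1)
GHUY@4: {C,G} ∪ {A} = {A,C,G} (union, +1)
DGHUY@4: {T} ∪ {A,C,G} = {A,C,G,T} (union, +1)
SV@4: {T} ∩ {T} = {T} (intersection, +0)
DGHSUVY@4: {A,C,G,T} ∩ {T} = {T} (intersection, +0)
GY@5: {G} ∪ {T} = {G,T} (union, +1)
GUY@5: {G,T} ∩ {T} = {T} (intersection, +0)
GHUY@5: {T} ∪ {C} = {C,T} (union, +1)
DGHUY@5: {G} ∪ {C,T} = {C,G,T} (union, +1)
SV@5: {T} ∩ {T} = {T} (intersection, +0)
DGHSUVY@5: {C,G,T} ∩ {T} = {T} (intersection, +0)
GY@6: {C} ∪ {A} = {A,C} (union, +1)
GUY@6: {A,C} ∩ {C} = {C} (intersection, +0)
GHUY@6: {C} ∪ {T} = {C,T} (union, +1)
DGHUY@6: {T} ∩ {C,T} = {T} (intersection, +0)
SV@6: {G} ∪ {C} = {C,G} (union, +1)
DGHSUVY@6: {T} ∪ {C,G} = {C,G,T} (union, +1)
per-site changes: [3, 4, 4, 3, 3, 3, 4]; total = 24

24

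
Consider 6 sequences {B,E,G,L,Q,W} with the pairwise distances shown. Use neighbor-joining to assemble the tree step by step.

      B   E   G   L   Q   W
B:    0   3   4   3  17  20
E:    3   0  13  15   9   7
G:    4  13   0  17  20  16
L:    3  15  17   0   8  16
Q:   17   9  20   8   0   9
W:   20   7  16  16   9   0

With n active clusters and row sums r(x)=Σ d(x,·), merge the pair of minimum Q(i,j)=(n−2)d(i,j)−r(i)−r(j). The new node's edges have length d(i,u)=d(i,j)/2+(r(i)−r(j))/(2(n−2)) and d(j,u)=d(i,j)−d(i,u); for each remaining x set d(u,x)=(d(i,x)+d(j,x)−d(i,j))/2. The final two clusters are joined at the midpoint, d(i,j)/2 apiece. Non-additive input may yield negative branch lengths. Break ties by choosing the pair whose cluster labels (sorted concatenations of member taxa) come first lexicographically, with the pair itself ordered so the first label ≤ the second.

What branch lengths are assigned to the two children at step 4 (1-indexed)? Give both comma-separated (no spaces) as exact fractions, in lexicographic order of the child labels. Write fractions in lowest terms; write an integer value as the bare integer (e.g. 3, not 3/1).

1. join B+G (d=4, Q=-101) ⇒ BG; edges |B|=-7/8, |G|=39/8
  updated: d(BG,E)=6, d(BG,L)=8, d(BG,Q)=33/2, d(BG,W)=16
2. join BG+L (d=8, Q=-139/2) ⇒ BGL; edges |BG|=47/12, |L|=49/12
  updated: d(BGL,E)=13/2, d(BGL,Q)=33/4, d(BGL,W)=12
3. join BGL+Q (d=33/4, Q=-73/2) ⇒ BGLQ; edges |BGL|=17/4, |Q|=4
  updated: d(BGLQ,E)=29/8, d(BGLQ,W)=51/8
4. join BGLQ+E (d=29/8, Q=-17) ⇒ BEGLQ; edges |BGLQ|=3/2, |E|=17/8
  updated: d(BEGLQ,W)=39/8
5. join BEGLQ+W (d=39/8) ⇒ BEGLQW; edges |BEGLQ|=39/16, |W|=39/16
final tree: (((((B:-7/8,G:39/8):47/12,L:49/12):17/4,Q:4):3/2,E:17/8):39/16,W:39/16)
total length: 115/4

3/2,17/8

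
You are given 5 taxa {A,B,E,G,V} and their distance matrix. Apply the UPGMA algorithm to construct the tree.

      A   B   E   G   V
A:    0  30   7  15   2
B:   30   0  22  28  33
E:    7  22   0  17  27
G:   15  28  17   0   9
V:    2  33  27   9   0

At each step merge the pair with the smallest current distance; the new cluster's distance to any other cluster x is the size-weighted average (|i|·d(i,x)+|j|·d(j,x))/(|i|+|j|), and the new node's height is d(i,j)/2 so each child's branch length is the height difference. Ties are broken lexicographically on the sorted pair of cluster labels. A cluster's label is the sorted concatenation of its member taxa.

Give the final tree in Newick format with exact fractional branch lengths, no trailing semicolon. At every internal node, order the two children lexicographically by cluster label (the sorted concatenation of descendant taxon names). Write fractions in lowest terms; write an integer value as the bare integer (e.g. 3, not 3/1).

1. join A+V (d=2) ⇒ AV; edges |A|=1, |V|=1
  updated: d(AV,B)=63/2, d(AV,E)=17, d(AV,G)=12
2. join AV+G (d=12) ⇒ AGV; edges |AV|=5, |G|=6
  updated: d(AGV,B)=91/3, d(AGV,E)=17
3. join AGV+E (d=17) ⇒ AEGV; edges |AGV|=5/2, |E|=17/2
  updated: d(AEGV,B)=113/4
4. join AEGV+B (d=113/4) ⇒ ABEGV; edges |AEGV|=45/8, |B|=113/8
final tree: ((((A:1,V:1):5,G:6):5/2,E:17/2):45/8,B:113/8)
total length: 175/4

((((A:1,V:1):5,G:6):5/2,E:17/2):45/8,B:113/8)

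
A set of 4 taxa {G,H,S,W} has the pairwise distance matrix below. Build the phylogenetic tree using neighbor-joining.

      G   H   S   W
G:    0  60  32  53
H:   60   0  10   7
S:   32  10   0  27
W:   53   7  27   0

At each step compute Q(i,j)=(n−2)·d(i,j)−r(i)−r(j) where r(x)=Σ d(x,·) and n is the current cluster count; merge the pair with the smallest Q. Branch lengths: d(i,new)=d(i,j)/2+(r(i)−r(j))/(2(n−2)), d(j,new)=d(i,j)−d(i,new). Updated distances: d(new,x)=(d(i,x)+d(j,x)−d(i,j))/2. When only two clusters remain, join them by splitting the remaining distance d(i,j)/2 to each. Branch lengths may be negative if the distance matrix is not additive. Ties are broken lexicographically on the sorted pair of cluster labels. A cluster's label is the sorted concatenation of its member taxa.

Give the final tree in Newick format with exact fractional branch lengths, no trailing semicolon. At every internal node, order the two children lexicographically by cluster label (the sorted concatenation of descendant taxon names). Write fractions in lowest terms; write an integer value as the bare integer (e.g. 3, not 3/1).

(((G:35,S:-3):18,H:1):3,W:3)

iteration 1: select G,S (d=32, Q=-150); attach at lengths (35, -3); label the merged cluster GS
  updated: d(GS,H)=19, d(GS,W)=24
iteration 2: select GS,H (d=19, Q=-50); attach at lengths (18, 1); label the merged cluster GHS
  updated: d(GHS,W)=6
iteration 3: select GHS,W (d=6); attach at lengths (3, 3); label the merged cluster GHSW
final tree: (((G:35,S:-3):18,H:1):3,W:3)
total length: 57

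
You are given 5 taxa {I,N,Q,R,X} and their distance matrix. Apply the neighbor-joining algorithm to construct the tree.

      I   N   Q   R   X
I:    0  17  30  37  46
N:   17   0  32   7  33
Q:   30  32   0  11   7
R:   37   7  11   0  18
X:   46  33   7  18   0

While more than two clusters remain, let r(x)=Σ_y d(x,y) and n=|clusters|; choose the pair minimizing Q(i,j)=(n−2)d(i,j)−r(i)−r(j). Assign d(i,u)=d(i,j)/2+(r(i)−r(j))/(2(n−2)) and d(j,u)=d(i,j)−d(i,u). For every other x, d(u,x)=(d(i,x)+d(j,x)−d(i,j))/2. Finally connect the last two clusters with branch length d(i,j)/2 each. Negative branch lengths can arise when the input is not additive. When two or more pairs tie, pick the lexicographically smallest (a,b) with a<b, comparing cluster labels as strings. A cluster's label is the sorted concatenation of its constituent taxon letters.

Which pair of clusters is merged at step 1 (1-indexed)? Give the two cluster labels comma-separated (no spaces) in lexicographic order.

I,N

step 1: merge (I,N) at d=17, Q=-168; branch lengths I→46/3, N→5/3; new cluster IN
  updated: d(IN,Q)=45/2, d(IN,R)=27/2, d(IN,X)=31
step 2: merge (IN,R) at d=27/2, Q=-165/2; branch lengths IN→103/8, R→5/8; new cluster INR
  updated: d(INR,Q)=10, d(INR,X)=71/4
step 3: merge (INR,Q) at d=10, Q=-139/4; branch lengths INR→83/8, Q→-3/8; new cluster INQR
  updated: d(INQR,X)=59/8
step 4: merge (INQR,X) at d=59/8; branch lengths INQR→59/16, X→59/16; new cluster INQRX
final tree: ((((I:46/3,N:5/3):103/8,R:5/8):83/8,Q:-3/8):59/16,X:59/16)
total length: 383/8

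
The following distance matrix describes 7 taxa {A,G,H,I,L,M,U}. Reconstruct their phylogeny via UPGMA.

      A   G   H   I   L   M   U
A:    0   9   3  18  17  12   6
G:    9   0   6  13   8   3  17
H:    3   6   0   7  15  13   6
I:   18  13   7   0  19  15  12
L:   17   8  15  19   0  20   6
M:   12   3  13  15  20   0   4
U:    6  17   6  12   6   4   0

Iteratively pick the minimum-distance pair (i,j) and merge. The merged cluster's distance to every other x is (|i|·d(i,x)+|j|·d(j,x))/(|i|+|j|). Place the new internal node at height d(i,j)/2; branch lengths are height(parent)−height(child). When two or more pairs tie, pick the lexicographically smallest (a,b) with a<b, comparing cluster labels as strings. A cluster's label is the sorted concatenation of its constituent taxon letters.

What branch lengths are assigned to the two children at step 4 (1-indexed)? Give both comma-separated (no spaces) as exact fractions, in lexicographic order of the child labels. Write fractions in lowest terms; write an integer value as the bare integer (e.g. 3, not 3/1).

25/12,43/12

step 1: merge (A,H) at d=3; branch lengths A→3/2, H→3/2; new cluster AH
  updated: d(AH,G)=15/2, d(AH,I)=25/2, d(AH,L)=16, d(AH,M)=25/2, d(AH,U)=6
step 2: merge (G,M) at d=3; branch lengths G→3/2, M→3/2; new cluster GM
  updated: d(AH,GM)=10, d(GM,I)=14, d(GM,L)=14, d(GM,U)=21/2
step 3: merge (AH,U) at d=6; branch lengths AH→3/2, U→3; new cluster AHU
  updated: d(AHU,GM)=61/6, d(AHU,I)=37/3, d(AHU,L)=38/3
step 4: merge (AHU,GM) at d=61/6; branch lengths AHU→25/12, GM→43/12; new cluster AGHMU
  updated: d(AGHMU,I)=13, d(AGHMU,L)=66/5
step 5: merge (AGHMU,I) at d=13; branch lengths AGHMU→17/12, I→13/2; new cluster AGHIMU
  updated: d(AGHIMU,L)=85/6
step 6: merge (AGHIMU,L) at d=85/6; branch lengths AGHIMU→7/12, L→85/12; new cluster AGHILMU
final tree: (((((A:3/2,H:3/2):3/2,U:3):25/12,(G:3/2,M:3/2):43/12):17/12,I:13/2):7/12,L:85/12)
total length: 127/4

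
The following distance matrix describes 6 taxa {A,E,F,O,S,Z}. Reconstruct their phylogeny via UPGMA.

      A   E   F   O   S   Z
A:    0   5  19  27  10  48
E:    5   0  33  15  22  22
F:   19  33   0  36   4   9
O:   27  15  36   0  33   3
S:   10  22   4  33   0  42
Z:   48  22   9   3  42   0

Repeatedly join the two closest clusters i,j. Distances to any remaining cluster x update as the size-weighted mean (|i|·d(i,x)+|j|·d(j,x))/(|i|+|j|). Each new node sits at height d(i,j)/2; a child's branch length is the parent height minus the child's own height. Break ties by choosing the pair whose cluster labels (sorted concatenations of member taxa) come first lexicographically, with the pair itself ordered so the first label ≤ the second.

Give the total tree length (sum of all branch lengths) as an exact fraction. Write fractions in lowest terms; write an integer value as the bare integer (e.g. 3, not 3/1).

91/2

1. join O+Z (d=3) ⇒ OZ; edges |O|=3/2, |Z|=3/2
  updated: d(A,OZ)=75/2, d(E,OZ)=37/2, d(F,OZ)=45/2, d(OZ,S)=75/2
2. join F+S (d=4) ⇒ FS; edges |F|=2, |S|=2
  updated: d(A,FS)=29/2, d(E,FS)=55/2, d(FS,OZ)=30
3. join A+E (d=5) ⇒ AE; edges |A|=5/2, |E|=5/2
  updated: d(AE,FS)=21, d(AE,OZ)=28
4. join AE+FS (d=21) ⇒ AEFS; edges |AE|=8, |FS|=17/2
  updated: d(AEFS,OZ)=29
5. join AEFS+OZ (d=29) ⇒ AEFOSZ; edges |AEFS|=4, |OZ|=13
final tree: (((A:5/2,E:5/2):8,(F:2,S:2):17/2):4,(O:3/2,Z:3/2):13)
total length: 91/2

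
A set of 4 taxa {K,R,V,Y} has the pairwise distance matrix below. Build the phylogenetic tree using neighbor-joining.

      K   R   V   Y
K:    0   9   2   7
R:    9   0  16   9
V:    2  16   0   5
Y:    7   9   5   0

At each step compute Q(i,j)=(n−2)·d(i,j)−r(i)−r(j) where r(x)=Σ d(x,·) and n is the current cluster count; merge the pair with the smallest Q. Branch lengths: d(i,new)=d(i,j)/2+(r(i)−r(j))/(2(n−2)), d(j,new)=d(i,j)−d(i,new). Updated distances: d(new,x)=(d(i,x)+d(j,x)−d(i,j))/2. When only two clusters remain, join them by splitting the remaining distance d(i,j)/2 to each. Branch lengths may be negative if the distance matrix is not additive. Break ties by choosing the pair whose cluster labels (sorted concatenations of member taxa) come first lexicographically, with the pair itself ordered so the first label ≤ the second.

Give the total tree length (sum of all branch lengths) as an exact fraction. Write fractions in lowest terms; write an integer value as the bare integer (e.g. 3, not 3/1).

59/4

1. join K+V (d=2, Q=-37) ⇒ KV; edges |K|=-1/4, |V|=9/4
  updated: d(KV,R)=23/2, d(KV,Y)=5
2. join KV+R (d=23/2, Q=-51/2) ⇒ KRV; edges |KV|=15/4, |R|=31/4
  updated: d(KRV,Y)=5/4
3. join KRV+Y (d=5/4) ⇒ KRVY; edges |KRV|=5/8, |Y|=5/8
final tree: (((K:-1/4,V:9/4):15/4,R:31/4):5/8,Y:5/8)
total length: 59/4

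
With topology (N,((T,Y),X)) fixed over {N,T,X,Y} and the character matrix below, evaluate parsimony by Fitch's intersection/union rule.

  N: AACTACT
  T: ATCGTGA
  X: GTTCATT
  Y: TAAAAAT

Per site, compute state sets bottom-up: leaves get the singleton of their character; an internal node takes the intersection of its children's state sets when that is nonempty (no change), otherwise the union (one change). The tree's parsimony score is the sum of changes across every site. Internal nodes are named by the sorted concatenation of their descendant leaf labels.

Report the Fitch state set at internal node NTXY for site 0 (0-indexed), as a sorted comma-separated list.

site 0, node TY: T={A} ∪ Y={T} → {A,T} (+1)
site 0, node TXY: TY={A,T} ∪ X={G} → {A,G,T} (+1)
site 0, node NTXY: N={A} ∩ TXY={A,G,T} → {A} (+0)
site 1, node TY: T={T} ∪ Y={A} → {A,T} (+1)
site 1, node TXY: TY={A,T} ∩ X={T} → {T} (+0)
site 1, node NTXY: N={A} ∪ TXY={T} → {A,T} (+1)
site 2, node TY: T={C} ∪ Y={A} → {A,C} (+1)
site 2, node TXY: TY={A,C} ∪ X={T} → {A,C,T} (+1)
site 2, node NTXY: N={C} ∩ TXY={A,C,T} → {C} (+0)
site 3, node TY: T={G} ∪ Y={A} → {A,G} (+1)
site 3, node TXY: TY={A,G} ∪ X={C} → {A,C,G} (+1)
site 3, node NTXY: N={T} ∪ TXY={A,C,G} → {A,C,G,T} (+1)
site 4, node TY: T={T} ∪ Y={A} → {A,T} (+1)
site 4, node TXY: TY={A,T} ∩ X={A} → {A} (+0)
site 4, node NTXY: N={A} ∩ TXY={A} → {A} (+0)
site 5, node TY: T={G} ∪ Y={A} → {A,G} (+1)
site 5, node TXY: TY={A,G} ∪ X={T} → {A,G,T} (+1)
site 5, node NTXY: N={C} ∪ TXY={A,G,T} → {A,C,G,T} (+1)
site 6, node TY: T={A} ∪ Y={T} → {A,T} (+1)
site 6, node TXY: TY={A,T} ∩ X={T} → {T} (+0)
site 6, node NTXY: N={T} ∩ TXY={T} → {T} (+0)
per-site changes: [2, 2, 2, 3, 1, 3, 1]; total = 14

A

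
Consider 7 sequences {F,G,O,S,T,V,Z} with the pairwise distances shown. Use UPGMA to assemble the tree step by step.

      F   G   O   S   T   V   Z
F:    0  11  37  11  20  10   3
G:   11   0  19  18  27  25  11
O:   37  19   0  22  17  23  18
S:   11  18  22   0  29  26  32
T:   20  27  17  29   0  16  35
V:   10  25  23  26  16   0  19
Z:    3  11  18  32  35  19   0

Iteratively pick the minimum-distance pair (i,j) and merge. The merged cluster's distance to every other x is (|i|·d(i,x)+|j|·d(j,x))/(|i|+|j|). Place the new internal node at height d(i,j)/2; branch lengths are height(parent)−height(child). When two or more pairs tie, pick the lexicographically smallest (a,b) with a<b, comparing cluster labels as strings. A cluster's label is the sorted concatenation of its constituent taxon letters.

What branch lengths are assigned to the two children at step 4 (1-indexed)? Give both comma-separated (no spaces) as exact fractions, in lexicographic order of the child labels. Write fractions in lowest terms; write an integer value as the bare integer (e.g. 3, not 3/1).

iteration 1: select F,Z (d=3); attach at lengths (3/2, 3/2); label the merged cluster FZ
  updated: d(FZ,G)=11, d(FZ,O)=55/2, d(FZ,S)=43/2, d(FZ,T)=55/2, d(FZ,V)=29/2
iteration 2: select FZ,G (d=11); attach at lengths (4, 11/2); label the merged cluster FGZ
  updated: d(FGZ,O)=74/3, d(FGZ,S)=61/3, d(FGZ,T)=82/3, d(FGZ,V)=18
iteration 3: select T,V (d=16); attach at lengths (8, 8); label the merged cluster TV
  updated: d(FGZ,TV)=68/3, d(O,TV)=20, d(S,TV)=55/2
iteration 4: select O,TV (d=20); attach at lengths (10, 2); label the merged cluster OTV
  updated: d(FGZ,OTV)=70/3, d(OTV,S)=77/3
iteration 5: select FGZ,S (d=61/3); attach at lengths (14/3, 61/6); label the merged cluster FGSZ
  updated: d(FGSZ,OTV)=287/12
iteration 6: select FGSZ,OTV (d=287/12); attach at lengths (43/24, 47/24); label the merged cluster FGOSTVZ
final tree: ((((F:3/2,Z:3/2):4,G:11/2):14/3,S:61/6):43/24,(O:10,(T:8,V:8):2):47/24)
total length: 709/12

10,2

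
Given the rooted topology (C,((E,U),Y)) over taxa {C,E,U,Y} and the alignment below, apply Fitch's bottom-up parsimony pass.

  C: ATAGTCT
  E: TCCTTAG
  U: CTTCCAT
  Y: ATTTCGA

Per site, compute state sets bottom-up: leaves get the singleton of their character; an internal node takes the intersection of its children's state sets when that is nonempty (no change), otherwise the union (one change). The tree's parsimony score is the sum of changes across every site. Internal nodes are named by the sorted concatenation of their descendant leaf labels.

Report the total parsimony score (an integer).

13

[col 0] EU: children E:{T}, U:{C} ∪→ {C,T}; cost 1
[col 0] EUY: children EU:{C,T}, Y:{A} ∪→ {A,C,T}; cost 1
[col 0] CEUY: children C:{A}, EUY:{A,C,T} ∩→ {A}; cost 0
[col 1] EU: children E:{C}, U:{T} ∪→ {C,T}; cost 1
[col 1] EUY: children EU:{C,T}, Y:{T} ∩→ {T}; cost 0
[col 1] CEUY: children C:{T}, EUY:{T} ∩→ {T}; cost 0
[col 2] EU: children E:{C}, U:{T} ∪→ {C,T}; cost 1
[col 2] EUY: children EU:{C,T}, Y:{T} ∩→ {T}; cost 0
[col 2] CEUY: children C:{A}, EUY:{T} ∪→ {A,T}; cost 1
[col 3] EU: children E:{T}, U:{C} ∪→ {C,T}; cost 1
[col 3] EUY: children EU:{C,T}, Y:{T} ∩→ {T}; cost 0
[col 3] CEUY: children C:{G}, EUY:{T} ∪→ {G,T}; cost 1
[col 4] EU: children E:{T}, U:{C} ∪→ {C,T}; cost 1
[col 4] EUY: children EU:{C,T}, Y:{C} ∩→ {C}; cost 0
[col 4] CEUY: children C:{T}, EUY:{C} ∪→ {C,T}; cost 1
[col 5] EU: children E:{A}, U:{A} ∩→ {A}; cost 0
[col 5] EUY: children EU:{A}, Y:{G} ∪→ {A,G}; cost 1
[col 5] CEUY: children C:{C}, EUY:{A,G} ∪→ {A,C,G}; cost 1
[col 6] EU: children E:{G}, U:{T} ∪→ {G,T}; cost 1
[col 6] EUY: children EU:{G,T}, Y:{A} ∪→ {A,G,T}; cost 1
[col 6] CEUY: children C:{T}, EUY:{A,G,T} ∩→ {T}; cost 0
per-site changes: [2, 1, 2, 2, 2, 2, 2]; total = 13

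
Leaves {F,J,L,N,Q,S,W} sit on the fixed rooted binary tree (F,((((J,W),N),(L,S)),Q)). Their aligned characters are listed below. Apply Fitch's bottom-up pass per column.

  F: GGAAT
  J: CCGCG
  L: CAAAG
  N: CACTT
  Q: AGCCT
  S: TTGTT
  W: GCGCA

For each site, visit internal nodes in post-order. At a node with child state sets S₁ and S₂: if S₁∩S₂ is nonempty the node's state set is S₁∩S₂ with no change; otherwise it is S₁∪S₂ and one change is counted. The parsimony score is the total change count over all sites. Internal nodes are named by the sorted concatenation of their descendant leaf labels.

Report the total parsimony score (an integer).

18

site 0, node JW: J={C} ∪ W={G} → {C,G} (+1)
site 0, node JNW: JW={C,G} ∩ N={C} → {C} (+0)
site 0, node LS: L={C} ∪ S={T} → {C,T} (+1)
site 0, node JLNSW: JNW={C} ∩ LS={C,T} → {C} (+0)
site 0, node JLNQSW: JLNSW={C} ∪ Q={A} → {A,C} (+1)
site 0, node FJLNQSW: F={G} ∪ JLNQSW={A,C} → {A,C,G} (+1)
site 1, node JW: J={C} ∩ W={C} → {C} (+0)
site 1, node JNW: JW={C} ∪ N={A} → {A,C} (+1)
site 1, node LS: L={A} ∪ S={T} → {A,T} (+1)
site 1, node JLNSW: JNW={A,C} ∩ LS={A,T} → {A} (+0)
site 1, node JLNQSW: JLNSW={A} ∪ Q={G} → {A,G} (+1)
site 1, node FJLNQSW: F={G} ∩ JLNQSW={A,G} → {G} (+0)
site 2, node JW: J={G} ∩ W={G} → {G} (+0)
site 2, node JNW: JW={G} ∪ N={C} → {C,G} (+1)
site 2, node LS: L={A} ∪ S={G} → {A,G} (+1)
site 2, node JLNSW: JNW={C,G} ∩ LS={A,G} → {G} (+0)
site 2, node JLNQSW: JLNSW={G} ∪ Q={C} → {C,G} (+1)
site 2, node FJLNQSW: F={A} ∪ JLNQSW={C,G} → {A,C,G} (+1)
site 3, node JW: J={C} ∩ W={C} → {C} (+0)
site 3, node JNW: JW={C} ∪ N={T} → {C,T} (+1)
site 3, node LS: L={A} ∪ S={T} → {A,T} (+1)
site 3, node JLNSW: JNW={C,T} ∩ LS={A,T} → {T} (+0)
site 3, node JLNQSW: JLNSW={T} ∪ Q={C} → {C,T} (+1)
site 3, node FJLNQSW: F={A} ∪ JLNQSW={C,T} → {A,C,T} (+1)
site 4, node JW: J={G} ∪ W={A} → {A,G} (+1)
site 4, node JNW: JW={A,G} ∪ N={T} → {A,G,T} (+1)
site 4, node LS: L={G} ∪ S={T} → {G,T} (+1)
site 4, node JLNSW: JNW={A,G,T} ∩ LS={G,T} → {G,T} (+0)
site 4, node JLNQSW: JLNSW={G,T} ∩ Q={T} → {T} (+0)
site 4, node FJLNQSW: F={T} ∩ JLNQSW={T} → {T} (+0)
per-site changes: [4, 3, 4, 4, 3]; total = 18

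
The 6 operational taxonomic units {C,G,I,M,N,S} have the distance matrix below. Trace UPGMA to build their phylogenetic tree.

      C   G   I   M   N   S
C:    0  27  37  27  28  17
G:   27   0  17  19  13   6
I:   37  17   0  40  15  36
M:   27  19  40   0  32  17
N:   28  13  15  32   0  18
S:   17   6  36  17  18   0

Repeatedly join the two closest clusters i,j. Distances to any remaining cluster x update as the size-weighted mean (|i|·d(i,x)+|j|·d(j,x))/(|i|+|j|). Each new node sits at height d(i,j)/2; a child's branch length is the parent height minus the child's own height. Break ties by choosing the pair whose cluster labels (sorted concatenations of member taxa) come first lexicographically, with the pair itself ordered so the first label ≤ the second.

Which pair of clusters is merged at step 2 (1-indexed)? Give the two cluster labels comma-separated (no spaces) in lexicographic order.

I,N

1. join G+S (d=6) ⇒ GS; edges |G|=3, |S|=3
  updated: d(C,GS)=22, d(GS,I)=53/2, d(GS,M)=18, d(GS,N)=31/2
2. join I+N (d=15) ⇒ IN; edges |I|=15/2, |N|=15/2
  updated: d(C,IN)=65/2, d(GS,IN)=21, d(IN,M)=36
3. join GS+M (d=18) ⇒ GMS; edges |GS|=6, |M|=9
  updated: d(C,GMS)=71/3, d(GMS,IN)=26
4. join C+GMS (d=71/3) ⇒ CGMS; edges |C|=71/6, |GMS|=17/6
  updated: d(CGMS,IN)=221/8
5. join CGMS+IN (d=221/8) ⇒ CGIMNS; edges |CGMS|=95/48, |IN|=101/16
final tree: ((C:71/6,((G:3,S:3):6,M:9):17/6):95/48,(I:15/2,N:15/2):101/16)
total length: 1415/24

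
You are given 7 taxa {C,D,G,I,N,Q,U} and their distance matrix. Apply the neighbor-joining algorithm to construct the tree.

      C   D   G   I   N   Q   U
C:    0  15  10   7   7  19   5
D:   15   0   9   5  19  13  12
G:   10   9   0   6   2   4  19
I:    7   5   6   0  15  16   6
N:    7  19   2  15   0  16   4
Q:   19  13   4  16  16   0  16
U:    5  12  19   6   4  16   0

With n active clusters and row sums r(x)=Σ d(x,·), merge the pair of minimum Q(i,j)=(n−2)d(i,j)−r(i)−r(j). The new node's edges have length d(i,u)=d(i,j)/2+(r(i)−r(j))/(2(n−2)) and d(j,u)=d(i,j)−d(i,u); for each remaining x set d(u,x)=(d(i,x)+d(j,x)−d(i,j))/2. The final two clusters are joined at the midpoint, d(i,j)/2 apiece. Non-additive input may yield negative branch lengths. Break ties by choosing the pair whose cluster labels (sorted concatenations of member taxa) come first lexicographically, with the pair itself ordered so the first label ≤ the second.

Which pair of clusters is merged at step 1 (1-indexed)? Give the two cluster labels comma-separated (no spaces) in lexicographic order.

G,Q

iteration 1: select G,Q (d=4, Q=-114); attach at lengths (-7/5, 27/5); label the merged cluster GQ
  updated: d(C,GQ)=25/2, d(D,GQ)=9, d(GQ,I)=9, d(GQ,N)=7, d(GQ,U)=31/2
iteration 2: select D,I (d=5, Q=-82); attach at lengths (19/4, 1/4); label the merged cluster DI
  updated: d(C,DI)=17/2, d(DI,GQ)=13/2, d(DI,N)=29/2, d(DI,U)=13/2
iteration 3: select DI,GQ (d=13/2, Q=-58); attach at lengths (7/3, 25/6); label the merged cluster DGIQ
  updated: d(C,DGIQ)=29/4, d(DGIQ,N)=15/2, d(DGIQ,U)=31/4
iteration 4: select C,DGIQ (d=29/4, Q=-109/4); attach at lengths (45/16, 71/16); label the merged cluster CDGIQ
  updated: d(CDGIQ,N)=29/8, d(CDGIQ,U)=11/4
iteration 5: select CDGIQ,N (d=29/8, Q=-83/8); attach at lengths (19/16, 39/16); label the merged cluster CDGINQ
  updated: d(CDGINQ,U)=25/16
iteration 6: select CDGINQ,U (d=25/16); attach at lengths (25/32, 25/32); label the merged cluster CDGINQU
final tree: (((C:45/16,((D:19/4,I:1/4):7/3,(G:-7/5,Q:27/5):25/6):71/16):19/16,N:39/16):25/32,U:25/32)
total length: 447/16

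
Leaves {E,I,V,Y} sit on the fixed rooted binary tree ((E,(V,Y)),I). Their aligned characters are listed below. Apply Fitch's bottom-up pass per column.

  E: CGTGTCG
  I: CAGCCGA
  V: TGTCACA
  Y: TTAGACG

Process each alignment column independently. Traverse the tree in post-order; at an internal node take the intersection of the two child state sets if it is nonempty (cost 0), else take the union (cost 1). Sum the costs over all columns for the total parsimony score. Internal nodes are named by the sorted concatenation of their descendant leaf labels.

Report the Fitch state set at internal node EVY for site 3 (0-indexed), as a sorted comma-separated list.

G

[col 0] VY: children V:{T}, Y:{T} ∩→ {T}; cost 0
[col 0] EVY: children E:{C}, VY:{T} ∪→ {C,T}; cost 1
[col 0] EIVY: children EVY:{C,T}, I:{C} ∩→ {C}; cost 0
[col 1] VY: children V:{G}, Y:{T} ∪→ {G,T}; cost 1
[col 1] EVY: children E:{G}, VY:{G,T} ∩→ {G}; cost 0
[col 1] EIVY: children EVY:{G}, I:{A} ∪→ {A,G}; cost 1
[col 2] VY: children V:{T}, Y:{A} ∪→ {A,T}; cost 1
[col 2] EVY: children E:{T}, VY:{A,T} ∩→ {T}; cost 0
[col 2] EIVY: children EVY:{T}, I:{G} ∪→ {G,T}; cost 1
[col 3] VY: children V:{C}, Y:{G} ∪→ {C,G}; cost 1
[col 3] EVY: children E:{G}, VY:{C,G} ∩→ {G}; cost 0
[col 3] EIVY: children EVY:{G}, I:{C} ∪→ {C,G}; cost 1
[col 4] VY: children V:{A}, Y:{A} ∩→ {A}; cost 0
[col 4] EVY: children E:{T}, VY:{A} ∪→ {A,T}; cost 1
[col 4] EIVY: children EVY:{A,T}, I:{C} ∪→ {A,C,T}; cost 1
[col 5] VY: children V:{C}, Y:{C} ∩→ {C}; cost 0
[col 5] EVY: children E:{C}, VY:{C} ∩→ {C}; cost 0
[col 5] EIVY: children EVY:{C}, I:{G} ∪→ {C,G}; cost 1
[col 6] VY: children V:{A}, Y:{G} ∪→ {A,G}; cost 1
[col 6] EVY: children E:{G}, VY:{A,G} ∩→ {G}; cost 0
[col 6] EIVY: children EVY:{G}, I:{A} ∪→ {A,G}; cost 1
per-site changes: [1, 2, 2, 2, 2, 1, 2]; total = 12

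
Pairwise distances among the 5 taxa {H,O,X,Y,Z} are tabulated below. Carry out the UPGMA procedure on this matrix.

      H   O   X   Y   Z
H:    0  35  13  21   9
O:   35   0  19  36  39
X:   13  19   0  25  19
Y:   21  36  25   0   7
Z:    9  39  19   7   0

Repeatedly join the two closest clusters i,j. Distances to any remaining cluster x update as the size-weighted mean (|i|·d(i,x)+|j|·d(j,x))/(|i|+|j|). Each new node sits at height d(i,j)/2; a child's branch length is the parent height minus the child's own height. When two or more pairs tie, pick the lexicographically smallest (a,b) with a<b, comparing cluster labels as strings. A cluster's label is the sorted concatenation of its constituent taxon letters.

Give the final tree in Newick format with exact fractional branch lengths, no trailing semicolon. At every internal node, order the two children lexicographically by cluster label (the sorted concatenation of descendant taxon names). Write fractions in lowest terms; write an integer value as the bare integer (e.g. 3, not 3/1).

1. join Y+Z (d=7) ⇒ YZ; edges |Y|=7/2, |Z|=7/2
  updated: d(H,YZ)=15, d(O,YZ)=75/2, d(X,YZ)=22
2. join H+X (d=13) ⇒ HX; edges |H|=13/2, |X|=13/2
  updated: d(HX,O)=27, d(HX,YZ)=37/2
3. join HX+YZ (d=37/2) ⇒ HXYZ; edges |HX|=11/4, |YZ|=23/4
  updated: d(HXYZ,O)=129/4
4. join HXYZ+O (d=129/4) ⇒ HOXYZ; edges |HXYZ|=55/8, |O|=129/8
final tree: (((H:13/2,X:13/2):11/4,(Y:7/2,Z:7/2):23/4):55/8,O:129/8)
total length: 103/2

(((H:13/2,X:13/2):11/4,(Y:7/2,Z:7/2):23/4):55/8,O:129/8)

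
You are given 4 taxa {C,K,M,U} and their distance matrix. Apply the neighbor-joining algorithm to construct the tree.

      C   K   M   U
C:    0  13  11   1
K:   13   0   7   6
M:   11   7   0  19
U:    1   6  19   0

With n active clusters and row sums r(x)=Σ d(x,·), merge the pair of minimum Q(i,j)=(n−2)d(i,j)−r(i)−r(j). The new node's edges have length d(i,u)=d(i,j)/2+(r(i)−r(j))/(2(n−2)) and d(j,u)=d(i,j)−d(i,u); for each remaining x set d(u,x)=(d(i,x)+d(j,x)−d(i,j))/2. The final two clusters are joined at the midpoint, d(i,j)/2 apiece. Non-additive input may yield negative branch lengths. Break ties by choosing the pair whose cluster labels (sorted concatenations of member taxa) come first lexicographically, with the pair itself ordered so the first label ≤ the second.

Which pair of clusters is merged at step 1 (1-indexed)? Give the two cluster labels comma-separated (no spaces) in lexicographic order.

C,U

iteration 1: select C,U (d=1, Q=-49); attach at lengths (1/4, 3/4); label the merged cluster CU
  updated: d(CU,K)=9, d(CU,M)=29/2
iteration 2: select CU,K (d=9, Q=-61/2); attach at lengths (33/4, 3/4); label the merged cluster CKU
  updated: d(CKU,M)=25/4
iteration 3: select CKU,M (d=25/4); attach at lengths (25/8, 25/8); label the merged cluster CKMU
final tree: (((C:1/4,U:3/4):33/4,K:3/4):25/8,M:25/8)
total length: 65/4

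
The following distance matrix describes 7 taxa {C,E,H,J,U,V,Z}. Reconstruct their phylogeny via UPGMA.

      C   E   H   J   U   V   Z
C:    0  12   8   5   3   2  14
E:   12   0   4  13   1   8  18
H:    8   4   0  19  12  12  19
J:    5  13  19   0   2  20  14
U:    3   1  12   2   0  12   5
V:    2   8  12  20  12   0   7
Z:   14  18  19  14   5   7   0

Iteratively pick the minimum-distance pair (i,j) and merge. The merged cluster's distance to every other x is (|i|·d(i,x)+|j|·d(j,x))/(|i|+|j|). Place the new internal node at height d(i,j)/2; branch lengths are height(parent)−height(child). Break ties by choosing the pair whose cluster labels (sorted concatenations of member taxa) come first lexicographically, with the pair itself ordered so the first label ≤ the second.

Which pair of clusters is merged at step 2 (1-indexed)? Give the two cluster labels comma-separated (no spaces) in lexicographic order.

iteration 1: select E,U (d=1); attach at lengths (1/2, 1/2); label the merged cluster EU
  updated: d(C,EU)=15/2, d(EU,H)=8, d(EU,J)=15/2, d(EU,V)=10, d(EU,Z)=23/2
iteration 2: select C,V (d=2); attach at lengths (1, 1); label the merged cluster CV
  updated: d(CV,EU)=35/4, d(CV,H)=10, d(CV,J)=25/2, d(CV,Z)=21/2
iteration 3: select EU,J (d=15/2); attach at lengths (13/4, 15/4); label the merged cluster EJU
  updated: d(CV,EJU)=10, d(EJU,H)=35/3, d(EJU,Z)=37/3
iteration 4: select CV,EJU (d=10); attach at lengths (4, 5/4); label the merged cluster CEJUV
  updated: d(CEJUV,H)=11, d(CEJUV,Z)=58/5
iteration 5: select CEJUV,H (d=11); attach at lengths (1/2, 11/2); label the merged cluster CEHJUV
  updated: d(CEHJUV,Z)=77/6
iteration 6: select CEHJUV,Z (d=77/6); attach at lengths (11/12, 77/12); label the merged cluster CEHJUVZ
final tree: ((((C:1,V:1):4,((E:1/2,U:1/2):13/4,J:15/4):5/4):1/2,H:11/2):11/12,Z:77/12)
total length: 343/12

C,V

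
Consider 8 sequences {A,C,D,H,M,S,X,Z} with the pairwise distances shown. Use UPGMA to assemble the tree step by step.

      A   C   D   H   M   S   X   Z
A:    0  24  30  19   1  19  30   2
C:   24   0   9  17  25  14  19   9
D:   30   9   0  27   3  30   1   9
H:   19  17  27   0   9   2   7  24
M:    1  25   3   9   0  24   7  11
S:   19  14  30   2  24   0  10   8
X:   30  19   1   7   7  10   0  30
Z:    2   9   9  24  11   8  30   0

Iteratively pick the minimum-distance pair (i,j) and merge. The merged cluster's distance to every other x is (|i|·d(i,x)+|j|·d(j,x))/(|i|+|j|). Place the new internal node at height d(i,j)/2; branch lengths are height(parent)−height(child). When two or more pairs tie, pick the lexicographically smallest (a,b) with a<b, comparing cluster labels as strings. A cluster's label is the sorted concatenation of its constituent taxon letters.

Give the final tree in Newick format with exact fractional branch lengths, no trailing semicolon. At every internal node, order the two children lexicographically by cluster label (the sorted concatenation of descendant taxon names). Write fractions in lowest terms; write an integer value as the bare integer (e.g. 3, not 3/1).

((((A:1/2,M:1/2):11/4,Z:13/4):16/3,(H:1,S:1):91/12):29/60,(C:7,(D:1/2,X:1/2):13/2):31/15)

1. join A+M (d=1) ⇒ AM; edges |A|=1/2, |M|=1/2
  updated: d(AM,C)=49/2, d(AM,D)=33/2, d(AM,H)=14, d(AM,S)=43/2, d(AM,X)=37/2, d(AM,Z)=13/2
2. join D+X (d=1) ⇒ DX; edges |D|=1/2, |X|=1/2
  updated: d(AM,DX)=35/2, d(C,DX)=14, d(DX,H)=17, d(DX,S)=20, d(DX,Z)=39/2
3. join H+S (d=2) ⇒ HS; edges |H|=1, |S|=1
  updated: d(AM,HS)=71/4, d(C,HS)=31/2, d(DX,HS)=37/2, d(HS,Z)=16
4. join AM+Z (d=13/2) ⇒ AMZ; edges |AM|=11/4, |Z|=13/4
  updated: d(AMZ,C)=58/3, d(AMZ,DX)=109/6, d(AMZ,HS)=103/6
5. join C+DX (d=14) ⇒ CDX; edges |C|=7, |DX|=13/2
  updated: d(AMZ,CDX)=167/9, d(CDX,HS)=35/2
6. join AMZ+HS (d=103/6) ⇒ AHMSZ; edges |AMZ|=16/3, |HS|=91/12
  updated: d(AHMSZ,CDX)=272/15
7. join AHMSZ+CDX (d=272/15) ⇒ ACDHMSXZ; edges |AHMSZ|=29/60, |CDX|=31/15
final tree: ((((A:1/2,M:1/2):11/4,Z:13/4):16/3,(H:1,S:1):91/12):29/60,(C:7,(D:1/2,X:1/2):13/2):31/15)
total length: 1169/30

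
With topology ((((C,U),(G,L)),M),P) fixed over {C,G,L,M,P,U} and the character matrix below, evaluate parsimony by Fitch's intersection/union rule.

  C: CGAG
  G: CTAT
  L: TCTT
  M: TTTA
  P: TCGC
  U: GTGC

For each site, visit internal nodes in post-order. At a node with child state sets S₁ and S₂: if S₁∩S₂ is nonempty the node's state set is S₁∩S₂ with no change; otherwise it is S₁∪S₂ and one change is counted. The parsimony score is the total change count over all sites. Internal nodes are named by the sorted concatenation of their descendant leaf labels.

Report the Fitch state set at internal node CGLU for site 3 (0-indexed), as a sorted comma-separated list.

C,G,T

[col 0] CU: children C:{C}, U:{G} ∪→ {C,G}; cost 1
[col 0] GL: children G:{C}, L:{T} ∪→ {C,T}; cost 1
[col 0] CGLU: children CU:{C,G}, GL:{C,T} ∩→ {C}; cost 0
[col 0] CGLMU: children CGLU:{C}, M:{T} ∪→ {C,T}; cost 1
[col 0] CGLMPU: children CGLMU:{C,T}, P:{T} ∩→ {T}; cost 0
[col 1] CU: children C:{G}, U:{T} ∪→ {G,T}; cost 1
[col 1] GL: children G:{T}, L:{C} ∪→ {C,T}; cost 1
[col 1] CGLU: children CU:{G,T}, GL:{C,T} ∩→ {T}; cost 0
[col 1] CGLMU: children CGLU:{T}, M:{T} ∩→ {T}; cost 0
[col 1] CGLMPU: children CGLMU:{T}, P:{C} ∪→ {C,T}; cost 1
[col 2] CU: children C:{A}, U:{G} ∪→ {A,G}; cost 1
[col 2] GL: children G:{A}, L:{T} ∪→ {A,T}; cost 1
[col 2] CGLU: children CU:{A,G}, GL:{A,T} ∩→ {A}; cost 0
[col 2] CGLMU: children CGLU:{A}, M:{T} ∪→ {A,T}; cost 1
[col 2] CGLMPU: children CGLMU:{A,T}, P:{G} ∪→ {A,G,T}; cost 1
[col 3] CU: children C:{G}, U:{C} ∪→ {C,G}; cost 1
[col 3] GL: children G:{T}, L:{T} ∩→ {T}; cost 0
[col 3] CGLU: children CU:{C,G}, GL:{T} ∪→ {C,G,T}; cost 1
[col 3] CGLMU: children CGLU:{C,G,T}, M:{A} ∪→ {A,C,G,T}; cost 1
[col 3] CGLMPU: children CGLMU:{A,C,G,T}, P:{C} ∩→ {C}; cost 0
per-site changes: [3, 3, 4, 3]; total = 13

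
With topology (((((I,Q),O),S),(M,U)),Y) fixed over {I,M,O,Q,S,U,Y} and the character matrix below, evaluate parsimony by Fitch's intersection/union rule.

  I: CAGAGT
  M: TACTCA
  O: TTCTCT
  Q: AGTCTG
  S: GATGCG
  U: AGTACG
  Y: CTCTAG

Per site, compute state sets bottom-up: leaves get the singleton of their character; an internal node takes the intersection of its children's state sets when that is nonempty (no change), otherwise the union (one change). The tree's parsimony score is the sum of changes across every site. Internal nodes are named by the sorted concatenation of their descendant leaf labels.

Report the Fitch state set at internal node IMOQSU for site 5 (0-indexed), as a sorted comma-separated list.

G

[col 0] IQ: children I:{C}, Q:{A} ∪→ {A,C}; cost 1
[col 0] IOQ: children IQ:{A,C}, O:{T} ∪→ {A,C,T}; cost 1
[col 0] IOQS: children IOQ:{A,C,T}, S:{G} ∪→ {A,C,G,T}; cost 1
[col 0] MU: children M:{T}, U:{A} ∪→ {A,T}; cost 1
[col 0] IMOQSU: children IOQS:{A,C,G,T}, MU:{A,T} ∩→ {A,T}; cost 0
[col 0] IMOQSUY: children IMOQSU:{A,T}, Y:{C} ∪→ {A,C,T}; cost 1
[col 1] IQ: children I:{A}, Q:{G} ∪→ {A,G}; cost 1
[col 1] IOQ: children IQ:{A,G}, O:{T} ∪→ {A,G,T}; cost 1
[col 1] IOQS: children IOQ:{A,G,T}, S:{A} ∩→ {A}; cost 0
[col 1] MU: children M:{A}, U:{G} ∪→ {A,G}; cost 1
[col 1] IMOQSU: children IOQS:{A}, MU:{A,G} ∩→ {A}; cost 0
[col 1] IMOQSUY: children IMOQSU:{A}, Y:{T} ∪→ {A,T}; cost 1
[col 2] IQ: children I:{G}, Q:{T} ∪→ {G,T}; cost 1
[col 2] IOQ: children IQ:{G,T}, O:{C} ∪→ {C,G,T}; cost 1
[col 2] IOQS: children IOQ:{C,G,T}, S:{T} ∩→ {T}; cost 0
[col 2] MU: children M:{C}, U:{T} ∪→ {C,T}; cost 1
[col 2] IMOQSU: children IOQS:{T}, MU:{C,T} ∩→ {T}; cost 0
[col 2] IMOQSUY: children IMOQSU:{T}, Y:{C} ∪→ {C,T}; cost 1
[col 3] IQ: children I:{A}, Q:{C} ∪→ {A,C}; cost 1
[col 3] IOQ: children IQ:{A,C}, O:{T} ∪→ {A,C,T}; cost 1
[col 3] IOQS: children IOQ:{A,C,T}, S:{G} ∪→ {A,C,G,T}; cost 1
[col 3] MU: children M:{T}, U:{A} ∪→ {A,T}; cost 1
[col 3] IMOQSU: children IOQS:{A,C,G,T}, MU:{A,T} ∩→ {A,T}; cost 0
[col 3] IMOQSUY: children IMOQSU:{A,T}, Y:{T} ∩→ {T}; cost 0
[col 4] IQ: children I:{G}, Q:{T} ∪→ {G,T}; cost 1
[col 4] IOQ: children IQ:{G,T}, O:{C} ∪→ {C,G,T}; cost 1
[col 4] IOQS: children IOQ:{C,G,T}, S:{C} ∩→ {C}; cost 0
[col 4] MU: children M:{C}, U:{C} ∩→ {C}; cost 0
[col 4] IMOQSU: children IOQS:{C}, MU:{C} ∩→ {C}; cost 0
[col 4] IMOQSUY: children IMOQSU:{C}, Y:{A} ∪→ {A,C}; cost 1
[col 5] IQ: children I:{T}, Q:{G} ∪→ {G,T}; cost 1
[col 5] IOQ: children IQ:{G,T}, O:{T} ∩→ {T}; cost 0
[col 5] IOQS: children IOQ:{T}, S:{G} ∪→ {G,T}; cost 1
[col 5] MU: children M:{A}, U:{G} ∪→ {A,G}; cost 1
[col 5] IMOQSU: children IOQS:{G,T}, MU:{A,G} ∩→ {G}; cost 0
[col 5] IMOQSUY: children IMOQSU:{G}, Y:{G} ∩→ {G}; cost 0
per-site changes: [5, 4, 4, 4, 3, 3]; total = 23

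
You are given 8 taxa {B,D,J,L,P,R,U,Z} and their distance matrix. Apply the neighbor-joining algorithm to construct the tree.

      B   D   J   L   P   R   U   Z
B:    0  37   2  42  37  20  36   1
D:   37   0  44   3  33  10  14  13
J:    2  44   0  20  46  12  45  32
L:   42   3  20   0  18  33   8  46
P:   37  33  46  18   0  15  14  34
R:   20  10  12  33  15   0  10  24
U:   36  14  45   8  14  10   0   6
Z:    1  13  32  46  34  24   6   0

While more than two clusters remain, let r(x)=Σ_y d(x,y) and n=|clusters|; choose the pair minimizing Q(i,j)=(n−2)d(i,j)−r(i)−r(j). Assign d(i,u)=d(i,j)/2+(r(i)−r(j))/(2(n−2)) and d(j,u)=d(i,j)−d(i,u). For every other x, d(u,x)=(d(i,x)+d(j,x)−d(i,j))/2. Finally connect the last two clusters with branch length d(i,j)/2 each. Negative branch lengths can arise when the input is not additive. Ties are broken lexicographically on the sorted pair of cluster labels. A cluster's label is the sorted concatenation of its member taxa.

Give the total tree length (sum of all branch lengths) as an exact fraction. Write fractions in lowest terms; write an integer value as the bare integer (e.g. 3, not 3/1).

3855/64

1. join B+J (d=2, Q=-364) ⇒ BJ; edges |B|=-7/6, |J|=19/6
  updated: d(BJ,D)=79/2, d(BJ,L)=30, d(BJ,P)=81/2, d(BJ,R)=15, d(BJ,U)=79/2, d(BJ,Z)=31/2
2. join BJ+Z (d=31/2, Q=-241) ⇒ BJZ; edges |BJ|=119/10, |Z|=18/5
  updated: d(BJZ,D)=37/2, d(BJZ,L)=121/4, d(BJZ,P)=59/2, d(BJZ,R)=47/4, d(BJZ,U)=15
3. join D+L (d=3, Q=-635/4) ⇒ DL; edges |D|=-7/32, |L|=103/32
  updated: d(BJZ,DL)=183/8, d(DL,P)=24, d(DL,R)=20, d(DL,U)=19/2
4. join BJZ+R (d=47/4, Q=-805/8) ⇒ BJRZ; edges |BJZ|=461/48, |R|=103/48
  updated: d(BJRZ,DL)=249/16, d(BJRZ,P)=131/8, d(BJRZ,U)=53/8
5. join BJRZ+P (d=131/8, Q=-963/16) ⇒ BJPRZ; edges |BJRZ|=271/64, |P|=777/64
  updated: d(BJPRZ,DL)=371/32, d(BJPRZ,U)=17/8
6. join BJPRZ+DL (d=371/32, Q=-743/32) ⇒ BDJLPRZ; edges |BJPRZ|=135/64, |DL|=607/64
  updated: d(BDJLPRZ,U)=1/64
7. join BDJLPRZ+U (d=1/64) ⇒ BDJLPRUZ; edges |BDJLPRZ|=1/128, |U|=1/128
final tree: ((((((B:-7/6,J:19/6):119/10,Z:18/5):461/48,R:103/48):271/64,P:777/64):135/64,(D:-7/32,L:103/32):607/64):1/128,U:1/128)
total length: 3855/64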